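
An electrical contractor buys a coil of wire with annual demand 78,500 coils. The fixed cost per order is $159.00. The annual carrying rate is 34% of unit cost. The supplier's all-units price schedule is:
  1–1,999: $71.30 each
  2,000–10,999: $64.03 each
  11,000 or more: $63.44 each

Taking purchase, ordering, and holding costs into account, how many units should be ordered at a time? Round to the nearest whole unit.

Holding cost per unit per year at price C is H = 0.34·C.
Candidates are each tier's EOQ (if it falls in that tier) and each price-break quantity.
EOQ at $71.30 = 1014.8 (feasible in tier 1): TC = 78,500×$71.30 + (78,500/1014.8)×159 + (1014.8/2)×0.34×$71.30 = $5,621,649.86.
EOQ at $64.03 = 1070.8 < 2000, so use break Q=2000: TC = 78,500×$64.03 + (78,500/2000.0)×159 + (2000.0/2)×0.34×$64.03 = $5,054,365.95.
EOQ at $63.44 = 1075.8 < 11000, so use break Q=11000: TC = 78,500×$63.44 + (78,500/11000.0)×159 + (11000.0/2)×0.34×$63.44 = $5,099,807.48.
Lowest total cost is $5,054,365.95 at Q = 2000.0.

Q* ≈ 2,000 coils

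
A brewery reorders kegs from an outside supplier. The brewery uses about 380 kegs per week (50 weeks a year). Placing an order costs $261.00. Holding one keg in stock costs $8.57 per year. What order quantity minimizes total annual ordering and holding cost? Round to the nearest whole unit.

Q* ≈ 1,076 kegs

Annual demand D = 380 × 50 = 19,000.
EOQ = √(2DS / H) = √(2 × 19,000 × 261 / 8.57).
= √(9,918,000 / 8.57) = √1,157,292.8821 ≈ 1075.775.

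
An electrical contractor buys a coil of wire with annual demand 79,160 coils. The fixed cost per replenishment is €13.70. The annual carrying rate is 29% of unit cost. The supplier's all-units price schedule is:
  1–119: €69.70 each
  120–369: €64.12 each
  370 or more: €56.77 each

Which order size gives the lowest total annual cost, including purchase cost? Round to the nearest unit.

Holding cost per unit per year at price C is H = 0.29·C.
For each price level, check whether its EOQ is feasible; otherwise the best quantity at that price is the breakpoint.
Tier 1 (€69.70): EOQ = 327.6 exceeds tier's upper bound 119, so this tier is dominated.
EOQ at €64.12 = 341.5 (feasible in tier 2): TC = 79,160×€64.12 + (79,160/341.5)×13.7 + (341.5/2)×0.29×€64.12 = €5,082,089.93.
EOQ at €56.77 = 363.0 < 370, so use break Q=370: TC = 79,160×€56.77 + (79,160/370.0)×13.7 + (370.0/2)×0.29×€56.77 = €4,499,889.97.
Lowest total cost is €4,499,889.97 at Q = 370.0.

Q* ≈ 370 coils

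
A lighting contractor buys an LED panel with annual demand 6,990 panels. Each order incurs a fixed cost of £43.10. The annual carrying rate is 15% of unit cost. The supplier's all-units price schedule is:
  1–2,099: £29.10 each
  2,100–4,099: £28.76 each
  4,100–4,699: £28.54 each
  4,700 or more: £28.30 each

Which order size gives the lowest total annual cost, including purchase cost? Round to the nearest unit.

Q* ≈ 372 panels

Holding cost per unit per year at price C is H = 0.15·C.
For each price level, check whether its EOQ is feasible; otherwise the best quantity at that price is the breakpoint.
EOQ at £29.10 = 371.5 (feasible in tier 1): TC = 6,990×£29.10 + (6,990/371.5)×43.1 + (371.5/2)×0.15×£29.10 = £205,030.75.
EOQ at £28.76 = 373.7 < 2100, so use break Q=2100: TC = 6,990×£28.76 + (6,990/2100.0)×43.1 + (2100.0/2)×0.15×£28.76 = £205,705.56.
EOQ at £28.54 = 375.2 < 4100, so use break Q=4100: TC = 6,990×£28.54 + (6,990/4100.0)×43.1 + (4100.0/2)×0.15×£28.54 = £208,344.13.
EOQ at £28.30 = 376.8 < 4700, so use break Q=4700: TC = 6,990×£28.30 + (6,990/4700.0)×43.1 + (4700.0/2)×0.15×£28.30 = £207,856.85.
Lowest total cost is £205,030.75 at Q = 371.5.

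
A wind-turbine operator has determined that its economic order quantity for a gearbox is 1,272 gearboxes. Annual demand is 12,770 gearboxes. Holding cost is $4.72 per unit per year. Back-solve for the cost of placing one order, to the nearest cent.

S ≈ $299.02

Squaring Q* = √(2DS/H) gives Q*² = 2DS/H.
From Q* = √(2DS/H): S = Q*²H / (2D) = 1,272² × 4.72 / (2 × 12,770) = 299.0166.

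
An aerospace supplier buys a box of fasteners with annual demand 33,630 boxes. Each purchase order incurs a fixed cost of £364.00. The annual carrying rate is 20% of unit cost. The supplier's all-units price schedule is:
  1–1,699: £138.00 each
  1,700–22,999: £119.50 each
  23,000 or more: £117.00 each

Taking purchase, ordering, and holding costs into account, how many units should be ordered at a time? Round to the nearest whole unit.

Q* ≈ 1,700 boxes

Holding cost per unit per year at price C is H = 0.20·C.
Evaluate total cost at each tier's feasible EOQ or, if the EOQ is below the tier, at the tier's minimum quantity.
EOQ at £138.00 = 941.8 (feasible in tier 1): TC = 33,630×£138.00 + (33,630/941.8)×364 + (941.8/2)×0.20×£138.00 = £4,666,934.63.
EOQ at £119.50 = 1012.1 < 1700, so use break Q=1700: TC = 33,630×£119.50 + (33,630/1700.0)×364 + (1700.0/2)×0.20×£119.50 = £4,046,300.78.
EOQ at £117.00 = 1022.9 < 23000, so use break Q=23000: TC = 33,630×£117.00 + (33,630/23000.0)×364 + (23000.0/2)×0.20×£117.00 = £4,204,342.23.
Lowest total cost is £4,046,300.78 at Q = 1700.0.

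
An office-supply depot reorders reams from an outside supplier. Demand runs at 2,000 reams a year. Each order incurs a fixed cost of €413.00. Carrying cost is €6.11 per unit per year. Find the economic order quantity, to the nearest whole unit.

EOQ = √(2DS / H) = √(2 × 2,000 × 413 / 6.11).
= √(1,652,000 / 6.11) = √270,376.4321 ≈ 519.977.

Q* ≈ 520 reams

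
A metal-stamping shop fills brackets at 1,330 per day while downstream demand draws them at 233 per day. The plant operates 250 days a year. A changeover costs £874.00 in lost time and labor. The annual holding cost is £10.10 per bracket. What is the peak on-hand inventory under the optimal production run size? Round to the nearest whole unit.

Annual demand D = 233 × 250 = 58,250.
Production build-up factor (1 − d/p) = 1 − 233/1,330 = 0.8248.
Q* = √(2DS / (H(1 − d/p))) = √(2 × 58,250 × 874 / (10.1 × 0.8248)).
= √(101,821,000 / 8.3306) ≈ 3496.073.
Maximum inventory = Q*(1 − d/p) = 3496.073 × 0.8248 ≈ 2883.603.

I_max ≈ 2,884 brackets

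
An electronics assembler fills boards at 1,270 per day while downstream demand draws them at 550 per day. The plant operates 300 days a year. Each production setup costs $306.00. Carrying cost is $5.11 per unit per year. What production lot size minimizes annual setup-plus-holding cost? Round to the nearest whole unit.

Annual demand D = 550 × 300 = 165,000.
Production build-up factor (1 − d/p) = 1 − 550/1,270 = 0.5669.
Q* = √(2DS / (H(1 − d/p))) = √(2 × 165,000 × 306 / (5.11 × 0.5669)).
= √(100,980,000 / 2.897) ≈ 5903.952.

Q* ≈ 5,904 boards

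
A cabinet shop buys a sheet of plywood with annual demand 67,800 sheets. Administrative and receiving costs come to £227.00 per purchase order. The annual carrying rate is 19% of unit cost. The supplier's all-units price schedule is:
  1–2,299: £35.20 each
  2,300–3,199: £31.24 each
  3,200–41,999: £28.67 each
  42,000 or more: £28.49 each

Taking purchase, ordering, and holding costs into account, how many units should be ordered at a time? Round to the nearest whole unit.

Q* ≈ 3,200 sheets

Holding cost per unit per year at price C is H = 0.19·C.
For each price level, check whether its EOQ is feasible; otherwise the best quantity at that price is the breakpoint.
EOQ at £35.20 = 2145.3 (feasible in tier 1): TC = 67,800×£35.20 + (67,800/2145.3)×227 + (2145.3/2)×0.19×£35.20 = £2,400,907.98.
EOQ at £31.24 = 2277.2 < 2300, so use break Q=2300: TC = 67,800×£31.24 + (67,800/2300.0)×227 + (2300.0/2)×0.19×£31.24 = £2,131,589.51.
EOQ at £28.67 = 2377.1 < 3200, so use break Q=3200: TC = 67,800×£28.67 + (67,800/3200.0)×227 + (3200.0/2)×0.19×£28.67 = £1,957,351.24.
EOQ at £28.49 = 2384.6 < 42000, so use break Q=42000: TC = 67,800×£28.49 + (67,800/42000.0)×227 + (42000.0/2)×0.19×£28.49 = £2,045,663.54.
Lowest total cost is £1,957,351.24 at Q = 3200.0.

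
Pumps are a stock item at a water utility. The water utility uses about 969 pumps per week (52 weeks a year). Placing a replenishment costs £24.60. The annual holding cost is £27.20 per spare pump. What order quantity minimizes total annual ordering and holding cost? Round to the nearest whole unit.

Q* ≈ 302 pumps

Annual demand D = 969 × 52 = 50,388.
EOQ = √(2DS / H) = √(2 × 50,388 × 24.6 / 27.2).
= √(2,479,089.6 / 27.2) = √91,143 ≈ 301.899.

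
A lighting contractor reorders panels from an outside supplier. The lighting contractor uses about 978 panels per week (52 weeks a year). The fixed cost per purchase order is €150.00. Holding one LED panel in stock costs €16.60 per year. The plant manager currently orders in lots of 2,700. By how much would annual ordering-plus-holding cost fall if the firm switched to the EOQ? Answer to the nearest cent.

Annual demand D = 978 × 52 = 50,856.
EOQ = √(2DS/H) = √(2 × 50,856 × 150 / 16.6) ≈ 958.69.
Cost at Q* = (D/Q*)S + (Q*/2)H = √(2DSH) ≈ €15,914.24.
Cost at Q = 2,700: (50,856/2,700)×150 + (2,700/2)×16.6 = €2,825.33 + €22,410.00 = €25,235.33.
Excess = €25,235.33 − €15,914.24 = €9,321.10.

Extra cost ≈ €9,321.10 per year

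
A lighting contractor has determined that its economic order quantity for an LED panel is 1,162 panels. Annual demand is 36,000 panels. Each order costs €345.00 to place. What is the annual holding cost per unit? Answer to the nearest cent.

H ≈ €18.40

Squaring Q* = √(2DS/H) gives Q*² = 2DS/H.
From Q* = √(2DS/H): H = 2DS / Q*² = 2 × 36,000 × 345 / 1,162² = 18.3967.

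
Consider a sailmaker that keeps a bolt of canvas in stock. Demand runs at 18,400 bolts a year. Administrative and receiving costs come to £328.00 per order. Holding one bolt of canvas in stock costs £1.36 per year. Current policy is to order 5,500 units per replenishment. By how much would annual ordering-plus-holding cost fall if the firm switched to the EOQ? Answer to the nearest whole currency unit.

Extra cost ≈ £786 per year

EOQ = √(2DS/H) = √(2 × 18,400 × 328 / 1.36) ≈ 2979.14.
Cost at Q* = (D/Q*)S + (Q*/2)H = √(2DSH) ≈ £4,051.63.
Cost at Q = 5,500: (18,400/5,500)×328 + (5,500/2)×1.36 = £1,097.31 + £3,740.00 = £4,837.31.
Excess = £4,837.31 − £4,051.63 = £785.67.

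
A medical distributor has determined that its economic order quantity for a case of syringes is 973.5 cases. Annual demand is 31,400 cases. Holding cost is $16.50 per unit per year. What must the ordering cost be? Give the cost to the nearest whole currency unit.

The basic EOQ model gives Q* = √(2DS/H); rearrange for the unknown.
From Q* = √(2DS/H): S = Q*²H / (2D) = 973.5² × 16.5 / (2 × 31,400) = 248.9982.

S ≈ $249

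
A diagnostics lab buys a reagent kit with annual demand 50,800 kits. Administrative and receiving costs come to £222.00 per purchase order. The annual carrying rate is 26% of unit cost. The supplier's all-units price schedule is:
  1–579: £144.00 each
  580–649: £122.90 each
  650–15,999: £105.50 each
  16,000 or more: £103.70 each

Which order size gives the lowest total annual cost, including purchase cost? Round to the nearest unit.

Q* ≈ 907 kits

Holding cost per unit per year at price C is H = 0.26·C.
Evaluate total cost at each tier's feasible EOQ or, if the EOQ is below the tier, at the tier's minimum quantity.
Tier 1 (£144.00): EOQ = 776.2 exceeds tier's upper bound 579, so this tier is dominated.
Tier 2 (£122.90): EOQ = 840.2 exceeds tier's upper bound 649, so this tier is dominated.
EOQ at £105.50 = 906.8 (feasible in tier 3): TC = 50,800×£105.50 + (50,800/906.8)×222 + (906.8/2)×0.26×£105.50 = £5,384,273.46.
EOQ at £103.70 = 914.6 < 16000, so use break Q=16000: TC = 50,800×£103.70 + (50,800/16000.0)×222 + (16000.0/2)×0.26×£103.70 = £5,484,360.85.
Lowest total cost is £5,384,273.46 at Q = 906.8.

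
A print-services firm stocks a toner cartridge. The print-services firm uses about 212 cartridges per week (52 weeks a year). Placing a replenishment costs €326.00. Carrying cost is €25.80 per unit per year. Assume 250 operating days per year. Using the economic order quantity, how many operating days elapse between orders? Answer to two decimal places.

Annual demand D = 212 × 52 = 11,024.
Q* = √(2DS/H) = √(2 × 11,024 × 326 / 25.8) ≈ 527.82.
Cycle time = Q*/D × 250 = 527.82 / 11,024 × 250 ≈ 11.970 days.

T ≈ 11.97 days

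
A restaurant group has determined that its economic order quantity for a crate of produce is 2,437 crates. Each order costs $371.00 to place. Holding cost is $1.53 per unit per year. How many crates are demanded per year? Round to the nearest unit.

The basic EOQ model gives Q* = √(2DS/H); rearrange for the unknown.
From Q* = √(2DS/H): D = Q*²H / (2S) = 2,437² × 1.53 / (2 × 371) = 12246.122.

D ≈ 12,246 crates per year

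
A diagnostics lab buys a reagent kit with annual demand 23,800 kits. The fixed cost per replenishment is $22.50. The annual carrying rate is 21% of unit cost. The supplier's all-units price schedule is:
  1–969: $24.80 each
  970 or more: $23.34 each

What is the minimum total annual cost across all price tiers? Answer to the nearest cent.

Holding cost per unit per year at price C is H = 0.21·C.
Candidates are each tier's EOQ (if it falls in that tier) and each price-break quantity.
EOQ at $24.80 = 453.5 (feasible in tier 1): TC = 23,800×$24.80 + (23,800/453.5)×22.5 + (453.5/2)×0.21×$24.80 = $592,601.73.
EOQ at $23.34 = 467.4 < 970, so use break Q=970: TC = 23,800×$23.34 + (23,800/970.0)×22.5 + (970.0/2)×0.21×$23.34 = $558,421.24.
Lowest total cost among the candidates is at Q = 970.0.

TC* ≈ $558,421.24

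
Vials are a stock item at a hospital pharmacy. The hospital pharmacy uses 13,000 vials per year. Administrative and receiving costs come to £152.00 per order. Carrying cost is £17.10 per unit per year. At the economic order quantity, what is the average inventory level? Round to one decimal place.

Average inventory ≈ 240.4 vials

Q* = √(2DS/H) = √(2 × 13,000 × 152 / 17.1) ≈ 480.74.
Average inventory = Q*/2 ≈ 480.74 / 2 = 240.370.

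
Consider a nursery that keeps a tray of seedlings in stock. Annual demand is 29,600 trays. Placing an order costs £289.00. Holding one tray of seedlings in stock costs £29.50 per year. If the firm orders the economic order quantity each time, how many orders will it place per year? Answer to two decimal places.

N ≈ 38.87 orders per year

Q* = √(2DS/H) = √(2 × 29,600 × 289 / 29.5) ≈ 761.55.
Orders per year = D / Q* = 29,600 / 761.55 ≈ 38.868.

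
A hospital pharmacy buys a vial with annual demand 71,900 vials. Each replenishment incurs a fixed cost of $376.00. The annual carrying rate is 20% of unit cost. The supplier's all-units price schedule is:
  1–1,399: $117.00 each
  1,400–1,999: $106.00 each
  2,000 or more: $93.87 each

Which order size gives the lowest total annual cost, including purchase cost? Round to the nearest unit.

Q* ≈ 2,000 vials

Holding cost per unit per year at price C is H = 0.20·C.
For each price level, check whether its EOQ is feasible; otherwise the best quantity at that price is the breakpoint.
Tier 1 ($117.00): EOQ = 1520.1 exceeds tier's upper bound 1399, so this tier is dominated.
EOQ at $106.00 = 1597.0 (feasible in tier 2): TC = 71,900×$106.00 + (71,900/1597.0)×376 + (1597.0/2)×0.20×$106.00 = $7,655,256.44.
EOQ at $93.87 = 1697.1 < 2000, so use break Q=2000: TC = 71,900×$93.87 + (71,900/2000.0)×376 + (2000.0/2)×0.20×$93.87 = $6,781,544.20.
Lowest total cost is $6,781,544.20 at Q = 2000.0.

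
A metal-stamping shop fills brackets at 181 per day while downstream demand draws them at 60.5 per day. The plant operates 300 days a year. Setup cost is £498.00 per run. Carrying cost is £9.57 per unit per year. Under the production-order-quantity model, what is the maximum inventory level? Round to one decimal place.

Annual demand D = 60.5 × 300 = 18,150.
Production build-up factor (1 − d/p) = 1 − 60.5/181 = 0.6657.
Q* = √(2DS / (H(1 − d/p))) = √(2 × 18,150 × 498 / (9.57 × 0.6657)).
= √(18,077,400 / 6.3712) ≈ 1684.449.
Maximum inventory = Q*(1 − d/p) = 1684.449 × 0.6657 ≈ 1121.415.

I_max ≈ 1,121.4 brackets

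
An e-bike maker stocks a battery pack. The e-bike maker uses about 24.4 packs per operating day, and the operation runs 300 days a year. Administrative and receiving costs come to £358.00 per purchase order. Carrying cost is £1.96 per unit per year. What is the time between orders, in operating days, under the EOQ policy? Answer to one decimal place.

T ≈ 67.0 days

Annual demand D = 24.4 × 300 = 7,320.
Q* = √(2DS/H) = √(2 × 7,320 × 358 / 1.96) ≈ 1635.25.
Cycle time = Q*/D × 300 = 1635.25 / 7,320 × 300 ≈ 67.018 days.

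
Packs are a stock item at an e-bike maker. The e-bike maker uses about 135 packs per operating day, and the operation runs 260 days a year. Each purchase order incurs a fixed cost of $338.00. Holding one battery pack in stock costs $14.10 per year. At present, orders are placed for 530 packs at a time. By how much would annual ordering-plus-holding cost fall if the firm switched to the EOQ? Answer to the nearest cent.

Extra cost ≈ $7,830.07 per year

Annual demand D = 135 × 260 = 35,100.
EOQ = √(2DS/H) = √(2 × 35,100 × 338 / 14.1) ≈ 1297.23.
Cost at Q* = (D/Q*)S + (Q*/2)H = √(2DSH) ≈ $18,290.96.
Cost at Q = 530: (35,100/530)×338 + (530/2)×14.1 = $22,384.53 + $3,736.50 = $26,121.03.
Excess = $26,121.03 − $18,290.96 = $7,830.07.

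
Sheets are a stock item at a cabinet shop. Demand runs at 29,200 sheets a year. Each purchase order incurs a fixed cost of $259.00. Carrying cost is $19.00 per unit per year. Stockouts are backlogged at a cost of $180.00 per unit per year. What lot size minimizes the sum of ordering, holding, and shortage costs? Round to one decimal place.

With planned backorders, Q* = √(2DS/H) · √((H+B)/B).
√(2DS/H) = √(2 × 29,200 × 259 / 19) = 892.236.
√((H+B)/B) = √((19+180)/180) = 1.0515.
Q* ≈ 938.145.

Q* ≈ 938.1 sheets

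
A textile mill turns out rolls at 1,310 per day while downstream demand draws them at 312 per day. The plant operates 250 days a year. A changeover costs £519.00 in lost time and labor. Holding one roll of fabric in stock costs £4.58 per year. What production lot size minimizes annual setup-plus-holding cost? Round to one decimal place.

Annual demand D = 312 × 250 = 78,000.
Production build-up factor (1 − d/p) = 1 − 312/1,310 = 0.7618.
Q* = √(2DS / (H(1 − d/p))) = √(2 × 78,000 × 519 / (4.58 × 0.7618)).
= √(80,964,000 / 3.4892) ≈ 4817.077.

Q* ≈ 4,817.1 rolls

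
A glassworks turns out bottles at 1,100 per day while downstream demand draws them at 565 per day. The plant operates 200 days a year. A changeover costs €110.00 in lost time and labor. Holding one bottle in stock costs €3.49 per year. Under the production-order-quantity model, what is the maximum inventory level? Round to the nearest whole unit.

Annual demand D = 565 × 200 = 113,000.
Production build-up factor (1 − d/p) = 1 − 565/1,100 = 0.4864.
Q* = √(2DS / (H(1 − d/p))) = √(2 × 113,000 × 110 / (3.49 × 0.4864)).
= √(24,860,000 / 1.6974) ≈ 3826.990.
Maximum inventory = Q*(1 − d/p) = 3826.990 × 0.4864 ≈ 1861.309.

I_max ≈ 1,861 bottles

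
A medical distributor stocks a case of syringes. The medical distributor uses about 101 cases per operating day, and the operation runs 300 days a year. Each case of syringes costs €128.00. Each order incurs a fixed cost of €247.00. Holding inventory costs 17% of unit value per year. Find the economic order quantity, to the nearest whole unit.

Q* ≈ 829 cases

Annual demand D = 101 × 300 = 30,300.
Holding cost H = 0.17 × €128.00 = €21.7600 per unit per year.
EOQ = √(2DS / H) = √(2 × 30,300 × 247 / 21.76).
= √(14,968,200 / 21.76) = √687,876.8382 ≈ 829.383.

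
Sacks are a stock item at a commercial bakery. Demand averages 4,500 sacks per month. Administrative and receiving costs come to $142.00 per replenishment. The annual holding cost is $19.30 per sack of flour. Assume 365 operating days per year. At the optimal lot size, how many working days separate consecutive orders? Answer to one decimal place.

Annual demand D = 4,500 × 12 = 54,000.
Q* = √(2DS/H) = √(2 × 54,000 × 142 / 19.3) ≈ 891.41.
Cycle time = Q*/D × 365 = 891.41 / 54,000 × 365 ≈ 6.025 days.

T ≈ 6.0 days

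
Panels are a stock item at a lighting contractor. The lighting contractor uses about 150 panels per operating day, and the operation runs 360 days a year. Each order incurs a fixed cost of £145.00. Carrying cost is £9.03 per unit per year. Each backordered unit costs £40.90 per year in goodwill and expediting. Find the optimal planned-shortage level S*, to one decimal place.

Annual demand D = 150 × 360 = 54,000.
With planned backorders, Q* = √(2DS/H) · √((H+B)/B).
√(2DS/H) = √(2 × 54,000 × 145 / 9.03) = 1316.898.
√((H+B)/B) = √((9.03+40.9)/40.9) = 1.1049.
Q* ≈ 1455.027.
S* = Q* · H/(H+B) = 1455.027 × 9.03/49.93 ≈ 263.146.

S* ≈ 263.1 panels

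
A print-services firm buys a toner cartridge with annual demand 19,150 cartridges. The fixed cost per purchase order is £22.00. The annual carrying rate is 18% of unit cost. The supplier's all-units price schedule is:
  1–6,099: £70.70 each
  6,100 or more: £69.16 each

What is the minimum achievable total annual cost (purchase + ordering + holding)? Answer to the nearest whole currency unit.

Holding cost per unit per year at price C is H = 0.18·C.
Evaluate total cost at each tier's feasible EOQ or, if the EOQ is below the tier, at the tier's minimum quantity.
EOQ at £70.70 = 257.3 (feasible in tier 1): TC = 19,150×£70.70 + (19,150/257.3)×22 + (257.3/2)×0.18×£70.70 = £1,357,179.59.
EOQ at £69.16 = 260.2 < 6100, so use break Q=6100: TC = 19,150×£69.16 + (19,150/6100.0)×22 + (6100.0/2)×0.18×£69.16 = £1,362,451.91.
Lowest total cost among the candidates is at Q = 257.3.

TC* ≈ £1,357,180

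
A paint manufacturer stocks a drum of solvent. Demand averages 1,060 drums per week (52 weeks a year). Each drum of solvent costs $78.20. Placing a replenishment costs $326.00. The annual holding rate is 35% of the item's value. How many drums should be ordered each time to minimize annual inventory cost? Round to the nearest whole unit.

Annual demand D = 1,060 × 52 = 55,120.
Holding cost H = 0.35 × $78.20 = $27.3700 per unit per year.
EOQ = √(2DS / H) = √(2 × 55,120 × 326 / 27.37).
= √(35,938,240 / 27.37) = √1,313,052.247 ≈ 1145.885.

Q* ≈ 1,146 drums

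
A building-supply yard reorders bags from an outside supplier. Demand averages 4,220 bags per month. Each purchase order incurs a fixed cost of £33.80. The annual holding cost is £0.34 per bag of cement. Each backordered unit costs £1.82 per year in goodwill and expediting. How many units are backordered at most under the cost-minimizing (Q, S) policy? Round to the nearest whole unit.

S* ≈ 544 bags

Annual demand D = 4,220 × 12 = 50,640.
With planned backorders, Q* = √(2DS/H) · √((H+B)/B).
√(2DS/H) = √(2 × 50,640 × 33.8 / 0.34) = 3173.078.
√((H+B)/B) = √((0.34+1.82)/1.82) = 1.0894.
Q* ≈ 3456.781.
S* = Q* · H/(H+B) = 3456.781 × 0.34/2.16 ≈ 544.123.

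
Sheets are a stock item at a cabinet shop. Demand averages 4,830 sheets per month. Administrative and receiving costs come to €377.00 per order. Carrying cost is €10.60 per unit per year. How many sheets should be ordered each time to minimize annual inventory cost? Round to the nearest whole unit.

Annual demand D = 4,830 × 12 = 57,960.
EOQ = √(2DS / H) = √(2 × 57,960 × 377 / 10.6).
= √(43,701,840 / 10.6) = √4,122,815.0943 ≈ 2030.472.

Q* ≈ 2,030 sheets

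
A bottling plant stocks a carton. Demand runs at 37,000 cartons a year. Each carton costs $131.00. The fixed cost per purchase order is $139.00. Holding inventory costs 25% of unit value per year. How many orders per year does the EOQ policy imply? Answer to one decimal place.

N ≈ 66.0 orders per year

Holding cost H = 0.25 × $131.00 = $32.7500 per unit per year.
EOQ = √(2DS/H) = √(2 × 37,000 × 139 / 32.75) ≈ 560.43.
Orders per year = D / Q* = 37,000 / 560.43 ≈ 66.021.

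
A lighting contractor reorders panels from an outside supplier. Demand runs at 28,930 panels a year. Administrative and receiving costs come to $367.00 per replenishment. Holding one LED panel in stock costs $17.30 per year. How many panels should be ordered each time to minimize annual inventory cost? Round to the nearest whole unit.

Q* ≈ 1,108 panels

EOQ = √(2DS / H) = √(2 × 28,930 × 367 / 17.3).
= √(21,234,620 / 17.3) = √1,227,434.6821 ≈ 1107.897.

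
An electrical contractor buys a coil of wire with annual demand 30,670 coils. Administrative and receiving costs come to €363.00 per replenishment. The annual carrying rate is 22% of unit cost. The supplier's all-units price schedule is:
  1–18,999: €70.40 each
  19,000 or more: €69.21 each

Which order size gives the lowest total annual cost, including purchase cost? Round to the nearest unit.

Q* ≈ 1,199 coils

Holding cost per unit per year at price C is H = 0.22·C.
Candidates are each tier's EOQ (if it falls in that tier) and each price-break quantity.
EOQ at €70.40 = 1199.0 (feasible in tier 1): TC = 30,670×€70.40 + (30,670/1199.0)×363 + (1199.0/2)×0.22×€70.40 = €2,177,738.47.
EOQ at €69.21 = 1209.3 < 19000, so use break Q=19000: TC = 30,670×€69.21 + (30,670/19000.0)×363 + (19000.0/2)×0.22×€69.21 = €2,267,905.56.
Lowest total cost is €2,177,738.47 at Q = 1199.0.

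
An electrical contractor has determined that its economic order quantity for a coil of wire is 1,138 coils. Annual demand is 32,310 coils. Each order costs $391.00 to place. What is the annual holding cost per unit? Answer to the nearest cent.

Invert the EOQ relation Q*² = 2DS/H.
From Q* = √(2DS/H): H = 2DS / Q*² = 2 × 32,310 × 391 / 1,138² = 19.5101.

H ≈ $19.51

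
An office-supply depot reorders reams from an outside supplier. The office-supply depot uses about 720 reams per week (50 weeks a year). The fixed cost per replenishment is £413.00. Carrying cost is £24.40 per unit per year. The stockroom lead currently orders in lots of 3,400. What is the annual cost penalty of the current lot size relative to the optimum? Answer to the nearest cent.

Annual demand D = 720 × 50 = 36,000.
EOQ = √(2DS/H) = √(2 × 36,000 × 413 / 24.4) ≈ 1103.94.
Cost at Q* = (D/Q*)S + (Q*/2)H = √(2DSH) ≈ £26,936.19.
Cost at Q = 3,400: (36,000/3,400)×413 + (3,400/2)×24.4 = £4,372.94 + £41,480.00 = £45,852.94.
Excess = £45,852.94 − £26,936.19 = £18,916.75.

Extra cost ≈ £18,916.75 per year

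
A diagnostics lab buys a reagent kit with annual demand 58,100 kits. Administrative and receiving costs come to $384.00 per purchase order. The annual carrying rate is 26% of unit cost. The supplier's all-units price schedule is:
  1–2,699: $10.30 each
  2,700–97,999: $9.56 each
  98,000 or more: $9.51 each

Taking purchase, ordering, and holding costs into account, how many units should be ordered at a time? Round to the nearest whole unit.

Q* ≈ 4,237 kits

Holding cost per unit per year at price C is H = 0.26·C.
Candidates are each tier's EOQ (if it falls in that tier) and each price-break quantity.
Tier 1 ($10.30): EOQ = 4081.9 exceeds tier's upper bound 2699, so this tier is dominated.
EOQ at $9.56 = 4236.9 (feasible in tier 2): TC = 58,100×$9.56 + (58,100/4236.9)×384 + (4236.9/2)×0.26×$9.56 = $565,967.36.
EOQ at $9.51 = 4248.1 < 98000, so use break Q=98000: TC = 58,100×$9.51 + (58,100/98000.0)×384 + (98000.0/2)×0.26×$9.51 = $673,916.06.
Lowest total cost is $565,967.36 at Q = 4236.9.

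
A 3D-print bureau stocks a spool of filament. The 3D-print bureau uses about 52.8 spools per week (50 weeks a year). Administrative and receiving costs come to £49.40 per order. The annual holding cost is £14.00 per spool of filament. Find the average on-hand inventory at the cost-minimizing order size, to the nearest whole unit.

Annual demand D = 52.8 × 50 = 2,640.
Q* = √(2DS/H) = √(2 × 2,640 × 49.4 / 14) ≈ 136.49.
Average inventory = Q*/2 ≈ 136.49 / 2 = 68.247.

Average inventory ≈ 68 spools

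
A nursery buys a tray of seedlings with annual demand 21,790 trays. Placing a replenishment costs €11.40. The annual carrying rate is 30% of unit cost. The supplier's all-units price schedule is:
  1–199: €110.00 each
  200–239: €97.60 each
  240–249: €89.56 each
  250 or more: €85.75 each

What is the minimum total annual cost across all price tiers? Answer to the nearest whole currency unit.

TC* ≈ €1,872,702

Holding cost per unit per year at price C is H = 0.30·C.
Candidates are each tier's EOQ (if it falls in that tier) and each price-break quantity.
EOQ at €110.00 = 122.7 (feasible in tier 1): TC = 21,790×€110.00 + (21,790/122.7)×11.4 + (122.7/2)×0.30×€110.00 = €2,400,949.05.
EOQ at €97.60 = 130.3 < 200, so use break Q=200: TC = 21,790×€97.60 + (21,790/200.0)×11.4 + (200.0/2)×0.30×€97.60 = €2,130,874.03.
EOQ at €89.56 = 136.0 < 240, so use break Q=240: TC = 21,790×€89.56 + (21,790/240.0)×11.4 + (240.0/2)×0.30×€89.56 = €1,955,771.58.
EOQ at €85.75 = 139.0 < 250, so use break Q=250: TC = 21,790×€85.75 + (21,790/250.0)×11.4 + (250.0/2)×0.30×€85.75 = €1,872,701.75.
Lowest total cost among the candidates is at Q = 250.0.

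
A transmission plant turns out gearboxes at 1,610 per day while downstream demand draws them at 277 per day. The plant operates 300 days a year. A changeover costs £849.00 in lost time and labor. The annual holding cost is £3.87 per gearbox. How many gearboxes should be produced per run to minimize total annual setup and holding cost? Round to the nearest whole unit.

Q* ≈ 6,636 gearboxes

Annual demand D = 277 × 300 = 83,100.
Production build-up factor (1 − d/p) = 1 − 277/1,610 = 0.8280.
Q* = √(2DS / (H(1 − d/p))) = √(2 × 83,100 × 849 / (3.87 × 0.8280)).
= √(141,103,800 / 3.2042) ≈ 6636.082.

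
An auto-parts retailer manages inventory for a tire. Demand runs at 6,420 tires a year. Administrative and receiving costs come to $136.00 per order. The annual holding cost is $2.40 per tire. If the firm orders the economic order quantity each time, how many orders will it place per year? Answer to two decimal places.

N ≈ 7.53 orders per year

EOQ = √(2DS/H) = √(2 × 6,420 × 136 / 2.4) ≈ 852.99.
Orders per year = D / Q* = 6,420 / 852.99 ≈ 7.526.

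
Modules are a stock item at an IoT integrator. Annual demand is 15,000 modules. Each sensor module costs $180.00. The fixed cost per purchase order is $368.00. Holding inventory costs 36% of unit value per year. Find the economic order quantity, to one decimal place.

Holding cost H = 0.36 × $180.00 = $64.8000 per unit per year.
EOQ = √(2DS / H) = √(2 × 15,000 × 368 / 64.8).
= √(11,040,000 / 64.8) = √170,370.3704 ≈ 412.759.

Q* ≈ 412.8 modules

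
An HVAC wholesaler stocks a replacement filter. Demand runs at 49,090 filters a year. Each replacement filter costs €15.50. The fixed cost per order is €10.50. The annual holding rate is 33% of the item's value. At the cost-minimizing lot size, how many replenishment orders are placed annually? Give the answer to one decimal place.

Holding cost H = 0.33 × €15.50 = €5.1150 per unit per year.
Q* = √(2DS/H) = √(2 × 49,090 × 10.5 / 5.115) ≈ 448.93.
Orders per year = D / Q* = 49,090 / 448.93 ≈ 109.348.

N ≈ 109.3 orders per year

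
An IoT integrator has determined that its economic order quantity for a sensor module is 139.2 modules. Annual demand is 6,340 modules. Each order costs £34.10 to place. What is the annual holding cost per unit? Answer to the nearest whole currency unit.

H ≈ £22

Squaring Q* = √(2DS/H) gives Q*² = 2DS/H.
From Q* = √(2DS/H): H = 2DS / Q*² = 2 × 6,340 × 34.1 / 139.2² = 22.3149.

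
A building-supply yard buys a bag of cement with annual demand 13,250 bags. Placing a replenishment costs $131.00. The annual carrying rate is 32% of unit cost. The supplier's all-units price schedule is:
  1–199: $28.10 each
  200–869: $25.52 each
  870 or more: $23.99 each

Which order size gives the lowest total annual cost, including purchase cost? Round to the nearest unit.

Q* ≈ 870 bags

Holding cost per unit per year at price C is H = 0.32·C.
Evaluate total cost at each tier's feasible EOQ or, if the EOQ is below the tier, at the tier's minimum quantity.
Tier 1 ($28.10): EOQ = 621.3 exceeds tier's upper bound 199, so this tier is dominated.
EOQ at $25.52 = 652.0 (feasible in tier 2): TC = 13,250×$25.52 + (13,250/652.0)×131 + (652.0/2)×0.32×$25.52 = $343,464.44.
EOQ at $23.99 = 672.5 < 870, so use break Q=870: TC = 13,250×$23.99 + (13,250/870.0)×131 + (870.0/2)×0.32×$23.99 = $323,202.02.
Lowest total cost is $323,202.02 at Q = 870.0.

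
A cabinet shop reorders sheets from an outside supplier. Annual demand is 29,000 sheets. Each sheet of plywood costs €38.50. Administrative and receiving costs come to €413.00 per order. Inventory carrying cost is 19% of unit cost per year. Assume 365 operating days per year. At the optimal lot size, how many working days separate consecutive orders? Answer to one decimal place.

Holding cost H = 0.19 × €38.50 = €7.3150 per unit per year.
The optimal lot size = √(2DS/H) = √(2 × 29,000 × 413 / 7.315) ≈ 1809.60.
Cycle time = Q*/D × 365 = 1809.60 / 29,000 × 365 ≈ 22.776 days.

T ≈ 22.8 days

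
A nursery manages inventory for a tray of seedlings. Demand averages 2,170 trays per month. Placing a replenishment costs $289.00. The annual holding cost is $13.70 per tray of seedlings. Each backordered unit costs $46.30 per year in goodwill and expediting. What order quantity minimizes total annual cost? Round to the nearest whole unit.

Q* ≈ 1,193 trays

Annual demand D = 2,170 × 12 = 26,040.
With planned backorders, Q* = √(2DS/H) · √((H+B)/B).
√(2DS/H) = √(2 × 26,040 × 289 / 13.7) = 1048.152.
√((H+B)/B) = √((13.7+46.3)/46.3) = 1.1384.
Q* ≈ 1193.189.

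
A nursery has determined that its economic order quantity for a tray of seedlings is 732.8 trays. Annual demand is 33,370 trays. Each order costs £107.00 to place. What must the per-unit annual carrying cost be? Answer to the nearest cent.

Invert the EOQ relation Q*² = 2DS/H.
From Q* = √(2DS/H): H = 2DS / Q*² = 2 × 33,370 × 107 / 732.8² = 13.2984.

H ≈ £13.30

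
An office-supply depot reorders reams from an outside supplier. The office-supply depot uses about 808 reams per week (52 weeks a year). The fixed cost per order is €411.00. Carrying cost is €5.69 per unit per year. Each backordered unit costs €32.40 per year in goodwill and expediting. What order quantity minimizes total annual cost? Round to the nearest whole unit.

Annual demand D = 808 × 52 = 42,016.
With planned backorders, Q* = √(2DS/H) · √((H+B)/B).
√(2DS/H) = √(2 × 42,016 × 411 / 5.69) = 2463.696.
√((H+B)/B) = √((5.69+32.4)/32.4) = 1.0843.
Q* ≈ 2671.284.

Q* ≈ 2,671 reams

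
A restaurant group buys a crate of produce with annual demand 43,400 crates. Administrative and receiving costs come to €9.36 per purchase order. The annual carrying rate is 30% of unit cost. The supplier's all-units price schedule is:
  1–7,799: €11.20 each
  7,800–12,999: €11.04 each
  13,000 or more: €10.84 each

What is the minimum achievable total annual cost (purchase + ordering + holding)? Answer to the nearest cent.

TC* ≈ €487,732.22

Holding cost per unit per year at price C is H = 0.30·C.
Candidates are each tier's EOQ (if it falls in that tier) and each price-break quantity.
EOQ at €11.20 = 491.7 (feasible in tier 1): TC = 43,400×€11.20 + (43,400/491.7)×9.36 + (491.7/2)×0.30×€11.20 = €487,732.22.
EOQ at €11.04 = 495.3 < 7800, so use break Q=7800: TC = 43,400×€11.04 + (43,400/7800.0)×9.36 + (7800.0/2)×0.30×€11.04 = €492,104.88.
EOQ at €10.84 = 499.8 < 13000, so use break Q=13000: TC = 43,400×€10.84 + (43,400/13000.0)×9.36 + (13000.0/2)×0.30×€10.84 = €491,625.25.
Lowest total cost among the candidates is at Q = 491.7.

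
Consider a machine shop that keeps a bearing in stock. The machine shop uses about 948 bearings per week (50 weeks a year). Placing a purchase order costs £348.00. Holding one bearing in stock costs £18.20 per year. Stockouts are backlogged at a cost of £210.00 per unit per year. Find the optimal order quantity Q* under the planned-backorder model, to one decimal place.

Q* ≈ 1,403.5 bearings

Annual demand D = 948 × 50 = 47,400.
With planned backorders, Q* = √(2DS/H) · √((H+B)/B).
√(2DS/H) = √(2 × 47,400 × 348 / 18.2) = 1346.350.
√((H+B)/B) = √((18.2+210)/210) = 1.0424.
Q* ≈ 1403.480.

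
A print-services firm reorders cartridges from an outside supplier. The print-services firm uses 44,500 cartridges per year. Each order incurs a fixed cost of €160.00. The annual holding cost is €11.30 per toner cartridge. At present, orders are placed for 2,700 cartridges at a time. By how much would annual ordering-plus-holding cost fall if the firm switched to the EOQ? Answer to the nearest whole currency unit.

EOQ = √(2DS/H) = √(2 × 44,500 × 160 / 11.3) ≈ 1122.58.
Cost at Q* = (D/Q*)S + (Q*/2)H = √(2DSH) ≈ €12,685.11.
Cost at Q = 2,700: (44,500/2,700)×160 + (2,700/2)×11.3 = €2,637.04 + €15,255.00 = €17,892.04.
Excess = €17,892.04 − €12,685.11 = €5,206.93.

Extra cost ≈ €5,207 per year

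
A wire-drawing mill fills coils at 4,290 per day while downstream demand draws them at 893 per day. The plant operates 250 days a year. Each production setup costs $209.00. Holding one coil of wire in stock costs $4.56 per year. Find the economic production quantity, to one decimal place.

Annual demand D = 893 × 250 = 223,250.
Production build-up factor (1 − d/p) = 1 − 893/4,290 = 0.7918.
Q* = √(2DS / (H(1 − d/p))) = √(2 × 223,250 × 209 / (4.56 × 0.7918)).
= √(93,318,500 / 3.6108) ≈ 5083.728.

Q* ≈ 5,083.7 coils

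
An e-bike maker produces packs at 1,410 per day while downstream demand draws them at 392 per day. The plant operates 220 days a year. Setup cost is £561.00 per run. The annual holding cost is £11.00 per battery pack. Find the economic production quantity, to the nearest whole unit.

Annual demand D = 392 × 220 = 86,240.
Production build-up factor (1 − d/p) = 1 − 392/1,410 = 0.7220.
Q* = √(2DS / (H(1 − d/p))) = √(2 × 86,240 × 561 / (11 × 0.7220)).
= √(96,761,280 / 7.9418) ≈ 3490.520.

Q* ≈ 3,491 packs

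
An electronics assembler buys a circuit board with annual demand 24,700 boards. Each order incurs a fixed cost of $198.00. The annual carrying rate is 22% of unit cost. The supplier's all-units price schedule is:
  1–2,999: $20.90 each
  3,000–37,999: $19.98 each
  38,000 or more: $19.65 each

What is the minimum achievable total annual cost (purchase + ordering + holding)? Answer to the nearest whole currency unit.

TC* ≈ $501,730

Holding cost per unit per year at price C is H = 0.22·C.
For each price level, check whether its EOQ is feasible; otherwise the best quantity at that price is the breakpoint.
EOQ at $20.90 = 1458.5 (feasible in tier 1): TC = 24,700×$20.90 + (24,700/1458.5)×198 + (1458.5/2)×0.22×$20.90 = $522,936.26.
EOQ at $19.98 = 1491.7 < 3000, so use break Q=3000: TC = 24,700×$19.98 + (24,700/3000.0)×198 + (3000.0/2)×0.22×$19.98 = $501,729.60.
EOQ at $19.65 = 1504.2 < 38000, so use break Q=38000: TC = 24,700×$19.65 + (24,700/38000.0)×198 + (38000.0/2)×0.22×$19.65 = $567,620.70.
Lowest total cost among the candidates is at Q = 3000.0.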